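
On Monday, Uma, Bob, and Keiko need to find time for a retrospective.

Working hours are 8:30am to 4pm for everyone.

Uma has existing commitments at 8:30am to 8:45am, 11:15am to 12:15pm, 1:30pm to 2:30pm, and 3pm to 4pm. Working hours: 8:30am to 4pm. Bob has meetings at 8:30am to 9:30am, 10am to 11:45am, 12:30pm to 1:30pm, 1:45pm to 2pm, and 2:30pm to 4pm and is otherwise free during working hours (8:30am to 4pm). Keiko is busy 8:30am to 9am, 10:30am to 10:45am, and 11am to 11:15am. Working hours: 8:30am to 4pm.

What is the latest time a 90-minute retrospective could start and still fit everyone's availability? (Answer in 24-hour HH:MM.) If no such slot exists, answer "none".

none

Uma free within 08:30–16:00: 08:45–11:15, 12:15–13:30, 14:30–15:00.
Bob free within 08:30–16:00: 09:30–10:00, 11:45–12:30, 13:30–13:45, 14:00–14:30.
Keiko free within 08:30–16:00: 09:00–10:30, 10:45–11:00, 11:15–16:00.
Uma ∩ Bob: 09:30–10:00, 12:15–12:30.
Uma ∩ Bob ∩ Keiko: 09:30–10:00, 12:15–12:30.
Windows ≥ 90 min: (none).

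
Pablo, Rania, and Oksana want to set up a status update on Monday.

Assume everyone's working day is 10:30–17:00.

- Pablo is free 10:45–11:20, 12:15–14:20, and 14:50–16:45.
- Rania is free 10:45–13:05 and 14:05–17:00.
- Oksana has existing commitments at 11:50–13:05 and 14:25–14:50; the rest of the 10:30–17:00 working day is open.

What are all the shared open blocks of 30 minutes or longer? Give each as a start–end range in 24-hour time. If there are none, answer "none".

10:45–11:20, 14:50–16:45

Oksana free within 10:30–17:00: 10:30–11:50, 13:05–14:25, 14:50–17:00.
Pablo ∩ Rania: 10:45–11:20, 12:15–13:05, 14:05–14:20, 14:50–16:45.
Pablo ∩ Rania ∩ Oksana: 10:45–11:20, 14:05–14:20, 14:50–16:45.
Windows ≥ 30 min: 10:45–11:20, 14:50–16:45.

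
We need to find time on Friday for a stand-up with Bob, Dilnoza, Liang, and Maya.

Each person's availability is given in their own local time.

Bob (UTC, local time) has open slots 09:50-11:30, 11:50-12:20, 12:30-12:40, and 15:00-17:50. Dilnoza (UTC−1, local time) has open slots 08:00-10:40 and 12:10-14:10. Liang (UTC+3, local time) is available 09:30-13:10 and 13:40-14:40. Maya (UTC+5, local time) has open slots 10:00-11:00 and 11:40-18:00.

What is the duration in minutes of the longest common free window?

Bob → UTC: 09:50–11:30, 11:50–12:20, 12:30–12:40, 15:00–17:50.
Dilnoza → UTC: 09:00–11:40, 13:10–15:10.
Liang → UTC: 06:30–10:10, 10:40–11:40.
Maya → UTC: 05:00–06:00, 06:40–13:00.
Bob ∩ Dilnoza: 09:50–11:30, 15:00–15:10.
Bob ∩ Dilnoza ∩ Liang: 09:50–10:10, 10:40–11:30.
Bob ∩ Dilnoza ∩ Liang ∩ Maya: 09:50–10:10, 10:40–11:30.
Common window lengths: 20, 50 min; longest is 50.

50 minutes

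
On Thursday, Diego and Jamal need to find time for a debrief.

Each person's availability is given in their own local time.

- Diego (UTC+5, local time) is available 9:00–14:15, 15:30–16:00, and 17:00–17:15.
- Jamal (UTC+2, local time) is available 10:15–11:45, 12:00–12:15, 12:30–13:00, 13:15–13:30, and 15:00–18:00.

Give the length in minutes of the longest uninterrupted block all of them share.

60 minutes

Diego → UTC: 04:00–09:15, 10:30–11:00, 12:00–12:15.
Jamal → UTC: 08:15–09:45, 10:00–10:15, 10:30–11:00, 11:15–11:30, 13:00–16:00.
Diego ∩ Jamal: 08:15–09:15, 10:30–11:00.
Common window lengths: 60, 30 min; longest is 60.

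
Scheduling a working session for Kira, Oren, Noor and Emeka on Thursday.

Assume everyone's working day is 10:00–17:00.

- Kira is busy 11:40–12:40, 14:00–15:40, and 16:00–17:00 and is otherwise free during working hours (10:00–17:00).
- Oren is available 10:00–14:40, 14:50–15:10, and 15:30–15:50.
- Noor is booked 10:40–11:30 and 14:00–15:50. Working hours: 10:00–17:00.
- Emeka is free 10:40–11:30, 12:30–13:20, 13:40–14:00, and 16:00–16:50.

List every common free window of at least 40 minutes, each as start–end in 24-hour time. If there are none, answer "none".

12:40–13:20

Kira free within 10:00–17:00: 10:00–11:40, 12:40–14:00, 15:40–16:00.
Noor free within 10:00–17:00: 10:00–10:40, 11:30–14:00, 15:50–17:00.
Kira ∩ Oren: 10:00–11:40, 12:40–14:00, 15:40–15:50.
Kira ∩ Oren ∩ Noor: 10:00–10:40, 11:30–11:40, 12:40–14:00.
Kira ∩ Oren ∩ Noor ∩ Emeka: 12:40–13:20, 13:40–14:00.
Windows ≥ 40 min: 12:40–13:20.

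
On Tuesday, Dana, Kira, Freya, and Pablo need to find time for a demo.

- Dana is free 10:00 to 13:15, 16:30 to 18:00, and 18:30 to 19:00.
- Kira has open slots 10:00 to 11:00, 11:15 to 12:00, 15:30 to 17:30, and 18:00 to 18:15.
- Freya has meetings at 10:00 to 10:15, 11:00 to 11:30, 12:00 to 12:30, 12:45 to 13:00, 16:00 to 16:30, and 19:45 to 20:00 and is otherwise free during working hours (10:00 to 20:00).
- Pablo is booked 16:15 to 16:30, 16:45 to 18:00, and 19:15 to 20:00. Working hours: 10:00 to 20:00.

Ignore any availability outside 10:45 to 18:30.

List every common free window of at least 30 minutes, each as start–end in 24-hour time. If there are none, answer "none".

Freya free within 10:00–20:00: 10:15–11:00, 11:30–12:00, 12:30–12:45, 13:00–16:00, 16:30–19:45.
Pablo free within 10:00–20:00: 10:00–16:15, 16:30–16:45, 18:00–19:15.
Dana ∩ Kira: 10:00–11:00, 11:15–12:00, 16:30–17:30.
Dana ∩ Kira ∩ Freya: 10:15–11:00, 11:30–12:00, 16:30–17:30.
Dana ∩ Kira ∩ Freya ∩ Pablo: 10:15–11:00, 11:30–12:00, 16:30–16:45.
Restricted to 10:45–18:30: 10:45–11:00, 11:30–12:00, 16:30–16:45.
Windows ≥ 30 min: 11:30–12:00.

11:30–12:00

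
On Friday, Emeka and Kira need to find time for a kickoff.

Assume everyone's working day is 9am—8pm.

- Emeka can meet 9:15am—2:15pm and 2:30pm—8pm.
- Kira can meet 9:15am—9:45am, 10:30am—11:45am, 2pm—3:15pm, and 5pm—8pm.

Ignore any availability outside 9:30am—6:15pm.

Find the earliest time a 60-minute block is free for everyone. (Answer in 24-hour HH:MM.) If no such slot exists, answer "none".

10:30

Emeka ∩ Kira: 09:15–09:45, 10:30–11:45, 14:00–14:15, 14:30–15:15, 17:00–20:00.
Restricted to 09:30–18:15: 09:30–09:45, 10:30–11:45, 14:00–14:15, 14:30–15:15, 17:00–18:15.
Windows ≥ 60 min: 10:30–11:45, 17:00–18:15.
Earliest such window starts at 10:30.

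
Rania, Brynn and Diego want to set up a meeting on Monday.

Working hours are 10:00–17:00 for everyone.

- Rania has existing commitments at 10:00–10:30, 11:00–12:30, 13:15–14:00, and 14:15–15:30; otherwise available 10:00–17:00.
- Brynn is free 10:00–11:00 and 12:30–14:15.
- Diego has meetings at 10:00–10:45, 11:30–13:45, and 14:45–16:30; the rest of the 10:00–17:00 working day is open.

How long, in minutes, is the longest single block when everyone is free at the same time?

15 minutes

Rania free within 10:00–17:00: 10:30–11:00, 12:30–13:15, 14:00–14:15, 15:30–17:00.
Diego free within 10:00–17:00: 10:45–11:30, 13:45–14:45, 16:30–17:00.
Rania ∩ Brynn: 10:30–11:00, 12:30–13:15, 14:00–14:15.
Rania ∩ Brynn ∩ Diego: 10:45–11:00, 14:00–14:15.
Common window lengths: 15, 15 min; longest is 15.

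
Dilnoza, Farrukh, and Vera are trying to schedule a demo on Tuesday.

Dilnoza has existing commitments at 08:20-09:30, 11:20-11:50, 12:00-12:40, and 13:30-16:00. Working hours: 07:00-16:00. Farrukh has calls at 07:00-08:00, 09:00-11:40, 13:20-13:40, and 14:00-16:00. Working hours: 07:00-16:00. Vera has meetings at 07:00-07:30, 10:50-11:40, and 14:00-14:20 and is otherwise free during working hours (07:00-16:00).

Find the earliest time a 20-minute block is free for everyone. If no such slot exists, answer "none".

Dilnoza free within 07:00–16:00: 07:00–08:20, 09:30–11:20, 11:50–12:00, 12:40–13:30.
Farrukh free within 07:00–16:00: 08:00–09:00, 11:40–13:20, 13:40–14:00.
Vera free within 07:00–16:00: 07:30–10:50, 11:40–14:00, 14:20–16:00.
Dilnoza ∩ Farrukh: 08:00–08:20, 11:50–12:00, 12:40–13:20.
Dilnoza ∩ Farrukh ∩ Vera: 08:00–08:20, 11:50–12:00, 12:40–13:20.
Windows ≥ 20 min: 08:00–08:20, 12:40–13:20.
Earliest such window starts at 08:00.

08:00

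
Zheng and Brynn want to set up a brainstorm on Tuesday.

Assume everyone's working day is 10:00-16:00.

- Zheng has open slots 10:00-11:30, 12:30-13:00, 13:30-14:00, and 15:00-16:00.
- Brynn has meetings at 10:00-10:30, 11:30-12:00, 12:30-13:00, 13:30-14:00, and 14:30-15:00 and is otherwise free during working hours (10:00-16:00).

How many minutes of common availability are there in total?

Brynn free within 10:00–16:00: 10:30–11:30, 12:00–12:30, 13:00–13:30, 14:00–14:30, 15:00–16:00.
Zheng ∩ Brynn: 10:30–11:30, 15:00–16:00.
Total common minutes: 60 + 60 = 120.

120 minutes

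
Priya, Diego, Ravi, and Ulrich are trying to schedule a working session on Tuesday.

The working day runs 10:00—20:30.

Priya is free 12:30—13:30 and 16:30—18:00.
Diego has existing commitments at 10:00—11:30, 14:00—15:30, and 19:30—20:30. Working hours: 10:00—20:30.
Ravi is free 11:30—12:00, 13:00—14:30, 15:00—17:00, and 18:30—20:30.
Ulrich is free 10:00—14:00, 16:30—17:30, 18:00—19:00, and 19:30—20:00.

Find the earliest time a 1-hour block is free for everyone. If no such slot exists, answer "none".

Diego free within 10:00–20:30: 11:30–14:00, 15:30–19:30.
Priya ∩ Diego: 12:30–13:30, 16:30–18:00.
Priya ∩ Diego ∩ Ravi: 13:00–13:30, 16:30–17:00.
Priya ∩ Diego ∩ Ravi ∩ Ulrich: 13:00–13:30, 16:30–17:00.
Windows ≥ 60 min: (none).

none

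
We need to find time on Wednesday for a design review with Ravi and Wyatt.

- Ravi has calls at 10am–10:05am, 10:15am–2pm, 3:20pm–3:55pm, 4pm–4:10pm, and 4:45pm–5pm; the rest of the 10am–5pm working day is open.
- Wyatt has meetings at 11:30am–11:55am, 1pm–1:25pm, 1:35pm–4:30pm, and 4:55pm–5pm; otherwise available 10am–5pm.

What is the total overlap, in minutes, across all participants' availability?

25 minutes

Ravi free within 10:00–17:00: 10:05–10:15, 14:00–15:20, 15:55–16:00, 16:10–16:45.
Wyatt free within 10:00–17:00: 10:00–11:30, 11:55–13:00, 13:25–13:35, 16:30–16:55.
Ravi ∩ Wyatt: 10:05–10:15, 16:30–16:45.
Total common minutes: 10 + 15 = 25.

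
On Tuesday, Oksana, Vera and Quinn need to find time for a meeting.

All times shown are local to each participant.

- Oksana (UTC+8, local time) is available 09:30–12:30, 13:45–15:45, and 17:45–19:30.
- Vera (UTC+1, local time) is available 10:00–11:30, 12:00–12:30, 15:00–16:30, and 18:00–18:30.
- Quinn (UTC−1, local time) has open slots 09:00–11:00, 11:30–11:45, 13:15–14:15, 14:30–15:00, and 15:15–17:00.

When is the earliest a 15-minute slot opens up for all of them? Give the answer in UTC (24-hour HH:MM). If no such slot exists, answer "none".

10:00

Oksana → UTC: 01:30–04:30, 05:45–07:45, 09:45–11:30.
Vera → UTC: 09:00–10:30, 11:00–11:30, 14:00–15:30, 17:00–17:30.
Quinn → UTC: 10:00–12:00, 12:30–12:45, 14:15–15:15, 15:30–16:00, 16:15–18:00.
Oksana ∩ Vera: 09:45–10:30, 11:00–11:30.
Oksana ∩ Vera ∩ Quinn: 10:00–10:30, 11:00–11:30.
Windows ≥ 15 min: 10:00–10:30, 11:00–11:30.
Earliest such window starts at 10:00.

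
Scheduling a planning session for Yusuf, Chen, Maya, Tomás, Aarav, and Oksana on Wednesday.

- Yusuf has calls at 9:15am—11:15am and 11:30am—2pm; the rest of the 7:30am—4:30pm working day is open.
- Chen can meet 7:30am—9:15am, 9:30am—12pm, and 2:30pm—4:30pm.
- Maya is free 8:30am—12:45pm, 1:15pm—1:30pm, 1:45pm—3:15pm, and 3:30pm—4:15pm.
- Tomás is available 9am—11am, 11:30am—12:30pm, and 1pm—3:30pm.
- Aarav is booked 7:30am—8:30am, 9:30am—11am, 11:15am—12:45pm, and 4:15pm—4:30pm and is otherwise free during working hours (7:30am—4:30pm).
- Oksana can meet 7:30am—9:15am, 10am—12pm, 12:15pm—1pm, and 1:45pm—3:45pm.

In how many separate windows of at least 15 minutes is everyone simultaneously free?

Yusuf free within 07:30–16:30: 07:30–09:15, 11:15–11:30, 14:00–16:30.
Aarav free within 07:30–16:30: 08:30–09:30, 11:00–11:15, 12:45–16:15.
Yusuf ∩ Chen: 07:30–09:15, 11:15–11:30, 14:30–16:30.
Yusuf ∩ Chen ∩ Maya: 08:30–09:15, 11:15–11:30, 14:30–15:15, 15:30–16:15.
Yusuf ∩ Chen ∩ Maya ∩ Tomás: 09:00–09:15, 14:30–15:15.
Yusuf ∩ Chen ∩ Maya ∩ Tomás ∩ Aarav: 09:00–09:15, 14:30–15:15.
Yusuf ∩ Chen ∩ Maya ∩ Tomás ∩ Aarav ∩ Oksana: 09:00–09:15, 14:30–15:15.
Windows ≥ 15 min: 09:00–09:15, 14:30–15:15.
That's 2 windows.

2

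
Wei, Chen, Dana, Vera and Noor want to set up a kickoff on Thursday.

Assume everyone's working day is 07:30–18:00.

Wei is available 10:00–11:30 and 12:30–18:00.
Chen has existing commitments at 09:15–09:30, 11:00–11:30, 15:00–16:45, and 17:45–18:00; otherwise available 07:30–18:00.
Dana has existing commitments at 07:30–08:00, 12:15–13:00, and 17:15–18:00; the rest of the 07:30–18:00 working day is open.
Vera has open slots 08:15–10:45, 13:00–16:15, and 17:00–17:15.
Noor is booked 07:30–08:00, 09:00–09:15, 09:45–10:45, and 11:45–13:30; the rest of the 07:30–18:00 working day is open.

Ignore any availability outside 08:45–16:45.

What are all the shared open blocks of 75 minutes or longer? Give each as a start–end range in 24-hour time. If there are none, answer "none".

13:30–15:00

Chen free within 07:30–18:00: 07:30–09:15, 09:30–11:00, 11:30–15:00, 16:45–17:45.
Dana free within 07:30–18:00: 08:00–12:15, 13:00–17:15.
Noor free within 07:30–18:00: 08:00–09:00, 09:15–09:45, 10:45–11:45, 13:30–18:00.
Wei ∩ Chen: 10:00–11:00, 12:30–15:00, 16:45–17:45.
Wei ∩ Chen ∩ Dana: 10:00–11:00, 13:00–15:00, 16:45–17:15.
Wei ∩ Chen ∩ Dana ∩ Vera: 10:00–10:45, 13:00–15:00, 17:00–17:15.
Wei ∩ Chen ∩ Dana ∩ Vera ∩ Noor: 13:30–15:00, 17:00–17:15.
Restricted to 08:45–16:45: 13:30–15:00.
Windows ≥ 75 min: 13:30–15:00.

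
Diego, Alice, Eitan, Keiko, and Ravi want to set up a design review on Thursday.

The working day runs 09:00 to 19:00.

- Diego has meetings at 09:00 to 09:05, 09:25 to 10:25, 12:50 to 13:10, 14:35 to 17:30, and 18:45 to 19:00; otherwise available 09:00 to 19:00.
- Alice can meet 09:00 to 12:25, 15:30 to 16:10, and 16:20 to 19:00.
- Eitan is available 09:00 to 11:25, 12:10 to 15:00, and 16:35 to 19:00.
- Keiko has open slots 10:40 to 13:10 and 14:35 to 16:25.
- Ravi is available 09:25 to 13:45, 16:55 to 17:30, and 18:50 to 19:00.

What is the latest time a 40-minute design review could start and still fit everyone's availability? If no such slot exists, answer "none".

Diego free within 09:00–19:00: 09:05–09:25, 10:25–12:50, 13:10–14:35, 17:30–18:45.
Diego ∩ Alice: 09:05–09:25, 10:25–12:25, 17:30–18:45.
Diego ∩ Alice ∩ Eitan: 09:05–09:25, 10:25–11:25, 12:10–12:25, 17:30–18:45.
Diego ∩ Alice ∩ Eitan ∩ Keiko: 10:40–11:25, 12:10–12:25.
Diego ∩ Alice ∩ Eitan ∩ Keiko ∩ Ravi: 10:40–11:25, 12:10–12:25.
Windows ≥ 40 min: 10:40–11:25.
Latest start in the last window 10:40–11:25 is 11:25 − 40 min = 10:45.

10:45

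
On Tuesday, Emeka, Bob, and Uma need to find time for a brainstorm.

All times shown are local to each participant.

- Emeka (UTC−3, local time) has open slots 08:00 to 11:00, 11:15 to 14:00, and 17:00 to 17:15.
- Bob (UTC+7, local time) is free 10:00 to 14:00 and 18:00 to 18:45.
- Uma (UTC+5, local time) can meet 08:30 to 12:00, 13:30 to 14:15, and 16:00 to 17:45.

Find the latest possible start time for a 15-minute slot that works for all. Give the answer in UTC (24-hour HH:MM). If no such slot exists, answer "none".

Emeka → UTC: 11:00–14:00, 14:15–17:00, 20:00–20:15.
Bob → UTC: 03:00–07:00, 11:00–11:45.
Uma → UTC: 03:30–07:00, 08:30–09:15, 11:00–12:45.
Emeka ∩ Bob: 11:00–11:45.
Emeka ∩ Bob ∩ Uma: 11:00–11:45.
Windows ≥ 15 min: 11:00–11:45.
Latest start in the last window 11:00–11:45 is 11:45 − 15 min = 11:30.

11:30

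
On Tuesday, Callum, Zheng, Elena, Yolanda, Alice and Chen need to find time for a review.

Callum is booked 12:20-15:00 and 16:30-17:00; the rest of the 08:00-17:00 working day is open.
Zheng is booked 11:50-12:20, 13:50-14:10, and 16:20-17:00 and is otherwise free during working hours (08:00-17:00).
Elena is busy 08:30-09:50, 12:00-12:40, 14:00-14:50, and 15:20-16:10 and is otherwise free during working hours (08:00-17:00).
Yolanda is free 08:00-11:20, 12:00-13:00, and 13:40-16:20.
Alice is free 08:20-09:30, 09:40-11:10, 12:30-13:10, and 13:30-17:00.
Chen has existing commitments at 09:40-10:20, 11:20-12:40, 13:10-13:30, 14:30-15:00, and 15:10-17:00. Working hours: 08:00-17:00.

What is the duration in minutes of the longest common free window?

Callum free within 08:00–17:00: 08:00–12:20, 15:00–16:30.
Zheng free within 08:00–17:00: 08:00–11:50, 12:20–13:50, 14:10–16:20.
Elena free within 08:00–17:00: 08:00–08:30, 09:50–12:00, 12:40–14:00, 14:50–15:20, 16:10–17:00.
Chen free within 08:00–17:00: 08:00–09:40, 10:20–11:20, 12:40–13:10, 13:30–14:30, 15:00–15:10.
Callum ∩ Zheng: 08:00–11:50, 15:00–16:20.
Callum ∩ Zheng ∩ Elena: 08:00–08:30, 09:50–11:50, 15:00–15:20, 16:10–16:20.
Callum ∩ Zheng ∩ Elena ∩ Yolanda: 08:00–08:30, 09:50–11:20, 15:00–15:20, 16:10–16:20.
Callum ∩ Zheng ∩ Elena ∩ Yolanda ∩ Alice: 08:20–08:30, 09:50–11:10, 15:00–15:20, 16:10–16:20.
Callum ∩ Zheng ∩ Elena ∩ Yolanda ∩ Alice ∩ Chen: 08:20–08:30, 10:20–11:10, 15:00–15:10.
Common window lengths: 10, 50, 10 min; longest is 50.

50 minutes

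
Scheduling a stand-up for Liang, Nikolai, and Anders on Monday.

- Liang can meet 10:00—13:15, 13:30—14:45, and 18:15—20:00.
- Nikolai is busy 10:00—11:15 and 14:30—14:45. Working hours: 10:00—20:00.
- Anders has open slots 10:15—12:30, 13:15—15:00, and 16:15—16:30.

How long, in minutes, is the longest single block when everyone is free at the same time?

Nikolai free within 10:00–20:00: 11:15–14:30, 14:45–20:00.
Liang ∩ Nikolai: 11:15–13:15, 13:30–14:30, 18:15–20:00.
Liang ∩ Nikolai ∩ Anders: 11:15–12:30, 13:30–14:30.
Common window lengths: 75, 60 min; longest is 75.

75 minutes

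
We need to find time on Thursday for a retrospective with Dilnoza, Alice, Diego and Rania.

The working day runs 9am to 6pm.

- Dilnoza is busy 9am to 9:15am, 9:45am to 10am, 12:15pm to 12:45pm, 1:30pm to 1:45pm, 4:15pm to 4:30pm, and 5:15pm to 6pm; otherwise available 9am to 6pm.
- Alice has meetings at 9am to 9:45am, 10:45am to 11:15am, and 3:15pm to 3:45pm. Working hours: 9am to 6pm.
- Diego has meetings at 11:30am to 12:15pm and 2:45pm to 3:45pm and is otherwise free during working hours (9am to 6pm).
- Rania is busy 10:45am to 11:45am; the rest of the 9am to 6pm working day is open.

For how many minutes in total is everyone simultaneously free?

225 minutes

Dilnoza free within 09:00–18:00: 09:15–09:45, 10:00–12:15, 12:45–13:30, 13:45–16:15, 16:30–17:15.
Alice free within 09:00–18:00: 09:45–10:45, 11:15–15:15, 15:45–18:00.
Diego free within 09:00–18:00: 09:00–11:30, 12:15–14:45, 15:45–18:00.
Rania free within 09:00–18:00: 09:00–10:45, 11:45–18:00.
Dilnoza ∩ Alice: 10:00–10:45, 11:15–12:15, 12:45–13:30, 13:45–15:15, 15:45–16:15, 16:30–17:15.
Dilnoza ∩ Alice ∩ Diego: 10:00–10:45, 11:15–11:30, 12:45–13:30, 13:45–14:45, 15:45–16:15, 16:30–17:15.
Dilnoza ∩ Alice ∩ Diego ∩ Rania: 10:00–10:45, 12:45–13:30, 13:45–14:45, 15:45–16:15, 16:30–17:15.
Total common minutes: 45 + 45 + 60 + 30 + 45 = 225.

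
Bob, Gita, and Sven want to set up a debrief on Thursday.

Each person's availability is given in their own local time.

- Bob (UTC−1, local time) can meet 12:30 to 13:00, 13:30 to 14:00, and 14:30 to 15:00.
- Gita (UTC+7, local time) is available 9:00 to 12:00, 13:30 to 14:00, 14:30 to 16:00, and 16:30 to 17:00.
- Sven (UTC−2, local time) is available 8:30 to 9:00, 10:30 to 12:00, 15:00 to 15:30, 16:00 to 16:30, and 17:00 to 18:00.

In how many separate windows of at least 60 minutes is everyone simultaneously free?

Bob → UTC: 13:30–14:00, 14:30–15:00, 15:30–16:00.
Gita → UTC: 02:00–05:00, 06:30–07:00, 07:30–09:00, 09:30–10:00.
Sven → UTC: 10:30–11:00, 12:30–14:00, 17:00–17:30, 18:00–18:30, 19:00–20:00.
Bob ∩ Gita: (none).
Bob ∩ Gita ∩ Sven: (none).
Windows ≥ 60 min: (none).
That's 0 windows.

0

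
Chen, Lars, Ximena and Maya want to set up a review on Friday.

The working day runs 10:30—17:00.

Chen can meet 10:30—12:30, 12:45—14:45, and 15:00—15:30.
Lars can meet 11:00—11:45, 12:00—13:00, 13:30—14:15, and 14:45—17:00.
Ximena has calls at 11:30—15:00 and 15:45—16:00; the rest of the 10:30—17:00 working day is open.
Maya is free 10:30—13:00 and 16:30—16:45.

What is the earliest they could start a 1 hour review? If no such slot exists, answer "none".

none

Ximena free within 10:30–17:00: 10:30–11:30, 15:00–15:45, 16:00–17:00.
Chen ∩ Lars: 11:00–11:45, 12:00–12:30, 12:45–13:00, 13:30–14:15, 15:00–15:30.
Chen ∩ Lars ∩ Ximena: 11:00–11:30, 15:00–15:30.
Chen ∩ Lars ∩ Ximena ∩ Maya: 11:00–11:30.
Windows ≥ 60 min: (none).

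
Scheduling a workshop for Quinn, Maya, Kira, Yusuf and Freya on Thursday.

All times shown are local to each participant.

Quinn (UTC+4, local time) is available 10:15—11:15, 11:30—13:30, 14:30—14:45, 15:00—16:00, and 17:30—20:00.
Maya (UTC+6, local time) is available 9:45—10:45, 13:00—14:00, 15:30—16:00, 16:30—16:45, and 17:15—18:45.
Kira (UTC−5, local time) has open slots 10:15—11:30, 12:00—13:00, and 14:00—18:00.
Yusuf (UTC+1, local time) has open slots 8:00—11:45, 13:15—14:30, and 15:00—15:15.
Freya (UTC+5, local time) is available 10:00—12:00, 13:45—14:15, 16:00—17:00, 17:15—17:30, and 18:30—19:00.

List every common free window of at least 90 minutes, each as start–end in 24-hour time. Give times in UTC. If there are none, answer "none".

Quinn → UTC: 06:15–07:15, 07:30–09:30, 10:30–10:45, 11:00–12:00, 13:30–16:00.
Maya → UTC: 03:45–04:45, 07:00–08:00, 09:30–10:00, 10:30–10:45, 11:15–12:45.
Kira → UTC: 15:15–16:30, 17:00–18:00, 19:00–23:00.
Yusuf → UTC: 07:00–10:45, 12:15–13:30, 14:00–14:15.
Freya → UTC: 05:00–07:00, 08:45–09:15, 11:00–12:00, 12:15–12:30, 13:30–14:00.
Quinn ∩ Maya: 07:00–07:15, 07:30–08:00, 10:30–10:45, 11:15–12:00.
Quinn ∩ Maya ∩ Kira: (none).
Quinn ∩ Maya ∩ Kira ∩ Yusuf: (none).
Quinn ∩ Maya ∩ Kira ∩ Yusuf ∩ Freya: (none).
Windows ≥ 90 min: (none).

none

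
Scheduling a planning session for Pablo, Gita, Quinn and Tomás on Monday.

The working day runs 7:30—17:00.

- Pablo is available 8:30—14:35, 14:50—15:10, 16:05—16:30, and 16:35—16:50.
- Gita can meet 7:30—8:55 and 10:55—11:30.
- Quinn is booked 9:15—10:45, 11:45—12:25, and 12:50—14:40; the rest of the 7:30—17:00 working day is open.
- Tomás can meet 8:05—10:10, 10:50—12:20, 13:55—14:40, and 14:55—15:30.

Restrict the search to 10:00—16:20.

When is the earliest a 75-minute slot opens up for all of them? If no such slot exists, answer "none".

none

Quinn free within 07:30–17:00: 07:30–09:15, 10:45–11:45, 12:25–12:50, 14:40–17:00.
Pablo ∩ Gita: 08:30–08:55, 10:55–11:30.
Pablo ∩ Gita ∩ Quinn: 08:30–08:55, 10:55–11:30.
Pablo ∩ Gita ∩ Quinn ∩ Tomás: 08:30–08:55, 10:55–11:30.
Restricted to 10:00–16:20: 10:55–11:30.
Windows ≥ 75 min: (none).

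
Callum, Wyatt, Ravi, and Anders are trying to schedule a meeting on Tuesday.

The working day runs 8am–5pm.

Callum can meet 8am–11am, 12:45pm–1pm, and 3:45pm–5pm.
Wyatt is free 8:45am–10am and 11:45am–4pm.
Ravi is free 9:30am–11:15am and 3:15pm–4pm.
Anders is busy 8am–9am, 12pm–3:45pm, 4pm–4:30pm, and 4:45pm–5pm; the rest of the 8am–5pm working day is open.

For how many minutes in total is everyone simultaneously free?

45 minutes

Anders free within 08:00–17:00: 09:00–12:00, 15:45–16:00, 16:30–16:45.
Callum ∩ Wyatt: 08:45–10:00, 12:45–13:00, 15:45–16:00.
Callum ∩ Wyatt ∩ Ravi: 09:30–10:00, 15:45–16:00.
Callum ∩ Wyatt ∩ Ravi ∩ Anders: 09:30–10:00, 15:45–16:00.
Total common minutes: 30 + 15 = 45.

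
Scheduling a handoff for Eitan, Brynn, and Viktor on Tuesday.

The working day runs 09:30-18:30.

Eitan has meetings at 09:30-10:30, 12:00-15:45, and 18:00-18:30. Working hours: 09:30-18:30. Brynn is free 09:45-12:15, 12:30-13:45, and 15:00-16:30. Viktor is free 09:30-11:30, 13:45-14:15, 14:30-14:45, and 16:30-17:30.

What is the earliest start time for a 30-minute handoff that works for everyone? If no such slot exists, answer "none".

Eitan free within 09:30–18:30: 10:30–12:00, 15:45–18:00.
Eitan ∩ Brynn: 10:30–12:00, 15:45–16:30.
Eitan ∩ Brynn ∩ Viktor: 10:30–11:30.
Windows ≥ 30 min: 10:30–11:30.
Earliest such window starts at 10:30.

10:30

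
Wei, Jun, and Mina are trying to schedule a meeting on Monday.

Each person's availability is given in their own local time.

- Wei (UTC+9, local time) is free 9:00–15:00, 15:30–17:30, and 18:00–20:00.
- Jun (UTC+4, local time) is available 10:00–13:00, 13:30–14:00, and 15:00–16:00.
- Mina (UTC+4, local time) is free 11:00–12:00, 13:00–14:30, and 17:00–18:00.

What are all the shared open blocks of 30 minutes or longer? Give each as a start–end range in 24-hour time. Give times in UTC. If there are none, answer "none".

Wei → UTC: 00:00–06:00, 06:30–08:30, 09:00–11:00.
Jun → UTC: 06:00–09:00, 09:30–10:00, 11:00–12:00.
Mina → UTC: 07:00–08:00, 09:00–10:30, 13:00–14:00.
Wei ∩ Jun: 06:30–08:30, 09:30–10:00.
Wei ∩ Jun ∩ Mina: 07:00–08:00, 09:30–10:00.
Windows ≥ 30 min: 07:00–08:00, 09:30–10:00.

07:00–08:00, 09:30–10:00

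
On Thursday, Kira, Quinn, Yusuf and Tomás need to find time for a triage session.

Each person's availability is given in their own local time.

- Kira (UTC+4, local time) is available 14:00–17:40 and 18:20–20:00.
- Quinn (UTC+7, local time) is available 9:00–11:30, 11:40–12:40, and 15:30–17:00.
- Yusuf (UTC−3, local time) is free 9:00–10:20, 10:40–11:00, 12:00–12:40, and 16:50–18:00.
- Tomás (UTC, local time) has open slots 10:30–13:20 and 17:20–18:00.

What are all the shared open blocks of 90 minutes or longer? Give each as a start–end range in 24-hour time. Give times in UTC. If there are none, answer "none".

none

Kira → UTC: 10:00–13:40, 14:20–16:00.
Quinn → UTC: 02:00–04:30, 04:40–05:40, 08:30–10:00.
Yusuf → UTC: 12:00–13:20, 13:40–14:00, 15:00–15:40, 19:50–21:00.
Tomás → UTC: 10:30–13:20, 17:20–18:00.
Kira ∩ Quinn: (none).
Kira ∩ Quinn ∩ Yusuf: (none).
Kira ∩ Quinn ∩ Yusuf ∩ Tomás: (none).
Windows ≥ 90 min: (none).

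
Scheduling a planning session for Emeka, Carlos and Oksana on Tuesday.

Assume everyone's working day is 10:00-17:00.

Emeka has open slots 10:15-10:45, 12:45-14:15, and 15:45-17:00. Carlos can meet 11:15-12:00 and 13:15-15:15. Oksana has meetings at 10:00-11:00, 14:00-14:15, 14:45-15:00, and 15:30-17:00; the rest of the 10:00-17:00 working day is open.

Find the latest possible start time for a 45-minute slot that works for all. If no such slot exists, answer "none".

Oksana free within 10:00–17:00: 11:00–14:00, 14:15–14:45, 15:00–15:30.
Emeka ∩ Carlos: 13:15–14:15.
Emeka ∩ Carlos ∩ Oksana: 13:15–14:00.
Windows ≥ 45 min: 13:15–14:00.
Latest start in the last window 13:15–14:00 is 14:00 − 45 min = 13:15.

13:15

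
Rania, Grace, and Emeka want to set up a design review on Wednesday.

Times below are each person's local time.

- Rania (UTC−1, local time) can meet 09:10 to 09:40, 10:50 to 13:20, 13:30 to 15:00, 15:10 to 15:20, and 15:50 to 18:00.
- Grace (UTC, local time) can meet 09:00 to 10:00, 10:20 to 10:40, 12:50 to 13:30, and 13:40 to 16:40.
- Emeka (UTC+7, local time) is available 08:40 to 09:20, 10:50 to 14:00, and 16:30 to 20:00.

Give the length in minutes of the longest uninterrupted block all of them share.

20 minutes

Rania → UTC: 10:10–10:40, 11:50–14:20, 14:30–16:00, 16:10–16:20, 16:50–19:00.
Grace → UTC: 09:00–10:00, 10:20–10:40, 12:50–13:30, 13:40–16:40.
Emeka → UTC: 01:40–02:20, 03:50–07:00, 09:30–13:00.
Rania ∩ Grace: 10:20–10:40, 12:50–13:30, 13:40–14:20, 14:30–16:00, 16:10–16:20.
Rania ∩ Grace ∩ Emeka: 10:20–10:40, 12:50–13:00.
Common window lengths: 20, 10 min; longest is 20.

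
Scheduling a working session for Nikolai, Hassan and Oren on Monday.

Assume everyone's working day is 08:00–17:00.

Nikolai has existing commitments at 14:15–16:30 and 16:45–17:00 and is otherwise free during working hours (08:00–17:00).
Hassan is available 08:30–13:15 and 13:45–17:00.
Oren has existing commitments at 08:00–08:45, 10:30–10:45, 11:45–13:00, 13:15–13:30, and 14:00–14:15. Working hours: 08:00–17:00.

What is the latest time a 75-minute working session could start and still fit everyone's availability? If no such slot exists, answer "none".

Nikolai free within 08:00–17:00: 08:00–14:15, 16:30–16:45.
Oren free within 08:00–17:00: 08:45–10:30, 10:45–11:45, 13:00–13:15, 13:30–14:00, 14:15–17:00.
Nikolai ∩ Hassan: 08:30–13:15, 13:45–14:15, 16:30–16:45.
Nikolai ∩ Hassan ∩ Oren: 08:45–10:30, 10:45–11:45, 13:00–13:15, 13:45–14:00, 16:30–16:45.
Windows ≥ 75 min: 08:45–10:30.
Latest start in the last window 08:45–10:30 is 10:30 − 75 min = 09:15.

09:15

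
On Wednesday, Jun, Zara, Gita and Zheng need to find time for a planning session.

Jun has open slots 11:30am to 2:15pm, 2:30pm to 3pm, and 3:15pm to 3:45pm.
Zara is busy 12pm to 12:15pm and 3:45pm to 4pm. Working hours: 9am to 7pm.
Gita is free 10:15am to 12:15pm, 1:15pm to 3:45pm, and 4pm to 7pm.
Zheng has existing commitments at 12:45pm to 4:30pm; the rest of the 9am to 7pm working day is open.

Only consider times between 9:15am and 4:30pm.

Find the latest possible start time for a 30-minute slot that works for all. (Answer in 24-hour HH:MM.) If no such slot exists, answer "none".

11:30

Zara free within 09:00–19:00: 09:00–12:00, 12:15–15:45, 16:00–19:00.
Zheng free within 09:00–19:00: 09:00–12:45, 16:30–19:00.
Jun ∩ Zara: 11:30–12:00, 12:15–14:15, 14:30–15:00, 15:15–15:45.
Jun ∩ Zara ∩ Gita: 11:30–12:00, 13:15–14:15, 14:30–15:00, 15:15–15:45.
Jun ∩ Zara ∩ Gita ∩ Zheng: 11:30–12:00.
Restricted to 09:15–16:30: 11:30–12:00.
Windows ≥ 30 min: 11:30–12:00.
Latest start in the last window 11:30–12:00 is 12:00 − 30 min = 11:30.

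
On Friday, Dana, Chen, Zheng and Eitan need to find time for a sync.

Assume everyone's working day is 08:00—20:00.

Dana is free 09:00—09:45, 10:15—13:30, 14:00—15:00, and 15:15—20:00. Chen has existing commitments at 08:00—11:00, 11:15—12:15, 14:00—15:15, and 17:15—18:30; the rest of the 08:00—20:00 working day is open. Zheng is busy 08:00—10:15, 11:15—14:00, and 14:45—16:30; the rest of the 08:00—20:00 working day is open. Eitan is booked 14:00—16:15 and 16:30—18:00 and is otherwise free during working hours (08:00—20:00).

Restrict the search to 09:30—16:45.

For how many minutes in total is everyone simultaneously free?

15 minutes

Chen free within 08:00–20:00: 11:00–11:15, 12:15–14:00, 15:15–17:15, 18:30–20:00.
Zheng free within 08:00–20:00: 10:15–11:15, 14:00–14:45, 16:30–20:00.
Eitan free within 08:00–20:00: 08:00–14:00, 16:15–16:30, 18:00–20:00.
Dana ∩ Chen: 11:00–11:15, 12:15–13:30, 15:15–17:15, 18:30–20:00.
Dana ∩ Chen ∩ Zheng: 11:00–11:15, 16:30–17:15, 18:30–20:00.
Dana ∩ Chen ∩ Zheng ∩ Eitan: 11:00–11:15, 18:30–20:00.
Restricted to 09:30–16:45: 11:00–11:15.
Total common minutes: 15.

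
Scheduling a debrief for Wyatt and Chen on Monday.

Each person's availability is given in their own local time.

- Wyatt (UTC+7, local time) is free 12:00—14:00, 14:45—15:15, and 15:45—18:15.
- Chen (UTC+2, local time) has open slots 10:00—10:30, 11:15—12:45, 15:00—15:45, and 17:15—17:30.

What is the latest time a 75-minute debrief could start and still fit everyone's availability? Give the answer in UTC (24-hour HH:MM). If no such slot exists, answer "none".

09:30

Wyatt → UTC: 05:00–07:00, 07:45–08:15, 08:45–11:15.
Chen → UTC: 08:00–08:30, 09:15–10:45, 13:00–13:45, 15:15–15:30.
Wyatt ∩ Chen: 08:00–08:15, 09:15–10:45.
Windows ≥ 75 min: 09:15–10:45.
Latest start in the last window 09:15–10:45 is 10:45 − 75 min = 09:30.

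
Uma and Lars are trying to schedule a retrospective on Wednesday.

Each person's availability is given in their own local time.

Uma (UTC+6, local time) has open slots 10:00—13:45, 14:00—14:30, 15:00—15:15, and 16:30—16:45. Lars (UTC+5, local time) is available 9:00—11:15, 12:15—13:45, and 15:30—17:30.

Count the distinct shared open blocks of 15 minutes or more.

Uma → UTC: 04:00–07:45, 08:00–08:30, 09:00–09:15, 10:30–10:45.
Lars → UTC: 04:00–06:15, 07:15–08:45, 10:30–12:30.
Uma ∩ Lars: 04:00–06:15, 07:15–07:45, 08:00–08:30, 10:30–10:45.
Windows ≥ 15 min: 04:00–06:15, 07:15–07:45, 08:00–08:30, 10:30–10:45.
That's 4 windows.

4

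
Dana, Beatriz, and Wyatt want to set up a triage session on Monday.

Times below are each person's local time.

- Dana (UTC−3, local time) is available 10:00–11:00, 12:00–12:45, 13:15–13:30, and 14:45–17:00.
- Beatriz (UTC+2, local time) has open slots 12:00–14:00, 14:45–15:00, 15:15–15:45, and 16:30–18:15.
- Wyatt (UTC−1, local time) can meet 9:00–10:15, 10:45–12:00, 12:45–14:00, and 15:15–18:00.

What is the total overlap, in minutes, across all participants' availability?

0 minutes

Dana → UTC: 13:00–14:00, 15:00–15:45, 16:15–16:30, 17:45–20:00.
Beatriz → UTC: 10:00–12:00, 12:45–13:00, 13:15–13:45, 14:30–16:15.
Wyatt → UTC: 10:00–11:15, 11:45–13:00, 13:45–15:00, 16:15–19:00.
Dana ∩ Beatriz: 13:15–13:45, 15:00–15:45.
Dana ∩ Beatriz ∩ Wyatt: (none).
Total common minutes: 0.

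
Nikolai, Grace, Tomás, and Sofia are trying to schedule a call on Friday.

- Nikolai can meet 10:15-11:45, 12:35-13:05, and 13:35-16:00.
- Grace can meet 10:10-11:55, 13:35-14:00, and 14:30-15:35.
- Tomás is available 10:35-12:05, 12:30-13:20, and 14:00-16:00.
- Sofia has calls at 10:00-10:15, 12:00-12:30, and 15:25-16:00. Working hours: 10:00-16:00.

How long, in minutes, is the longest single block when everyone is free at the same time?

70 minutes

Sofia free within 10:00–16:00: 10:15–12:00, 12:30–15:25.
Nikolai ∩ Grace: 10:15–11:45, 13:35–14:00, 14:30–15:35.
Nikolai ∩ Grace ∩ Tomás: 10:35–11:45, 14:30–15:35.
Nikolai ∩ Grace ∩ Tomás ∩ Sofia: 10:35–11:45, 14:30–15:25.
Common window lengths: 70, 55 min; longest is 70.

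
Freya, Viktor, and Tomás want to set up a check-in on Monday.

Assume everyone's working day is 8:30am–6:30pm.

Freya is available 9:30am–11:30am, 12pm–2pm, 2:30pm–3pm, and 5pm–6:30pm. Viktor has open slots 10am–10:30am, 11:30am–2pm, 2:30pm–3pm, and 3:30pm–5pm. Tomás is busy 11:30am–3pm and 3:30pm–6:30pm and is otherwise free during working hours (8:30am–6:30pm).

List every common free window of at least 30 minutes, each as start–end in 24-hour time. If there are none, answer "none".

Tomás free within 08:30–18:30: 08:30–11:30, 15:00–15:30.
Freya ∩ Viktor: 10:00–10:30, 12:00–14:00, 14:30–15:00.
Freya ∩ Viktor ∩ Tomás: 10:00–10:30.
Windows ≥ 30 min: 10:00–10:30.

10:00–10:30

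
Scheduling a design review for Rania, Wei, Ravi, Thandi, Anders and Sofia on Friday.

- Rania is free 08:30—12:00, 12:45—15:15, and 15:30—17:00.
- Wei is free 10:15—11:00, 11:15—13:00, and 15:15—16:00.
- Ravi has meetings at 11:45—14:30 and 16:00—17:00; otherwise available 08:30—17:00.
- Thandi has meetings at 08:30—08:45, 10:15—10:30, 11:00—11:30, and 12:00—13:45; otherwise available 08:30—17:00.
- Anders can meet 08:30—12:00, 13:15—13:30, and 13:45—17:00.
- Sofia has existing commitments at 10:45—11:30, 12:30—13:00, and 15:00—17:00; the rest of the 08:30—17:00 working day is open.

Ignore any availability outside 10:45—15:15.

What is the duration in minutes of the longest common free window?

15 minutes

Ravi free within 08:30–17:00: 08:30–11:45, 14:30–16:00.
Thandi free within 08:30–17:00: 08:45–10:15, 10:30–11:00, 11:30–12:00, 13:45–17:00.
Sofia free within 08:30–17:00: 08:30–10:45, 11:30–12:30, 13:00–15:00.
Rania ∩ Wei: 10:15–11:00, 11:15–12:00, 12:45–13:00, 15:30–16:00.
Rania ∩ Wei ∩ Ravi: 10:15–11:00, 11:15–11:45, 15:30–16:00.
Rania ∩ Wei ∩ Ravi ∩ Thandi: 10:30–11:00, 11:30–11:45, 15:30–16:00.
Rania ∩ Wei ∩ Ravi ∩ Thandi ∩ Anders: 10:30–11:00, 11:30–11:45, 15:30–16:00.
Rania ∩ Wei ∩ Ravi ∩ Thandi ∩ Anders ∩ Sofia: 10:30–10:45, 11:30–11:45.
Restricted to 10:45–15:15: 11:30–11:45.
Single common window of 15 minutes.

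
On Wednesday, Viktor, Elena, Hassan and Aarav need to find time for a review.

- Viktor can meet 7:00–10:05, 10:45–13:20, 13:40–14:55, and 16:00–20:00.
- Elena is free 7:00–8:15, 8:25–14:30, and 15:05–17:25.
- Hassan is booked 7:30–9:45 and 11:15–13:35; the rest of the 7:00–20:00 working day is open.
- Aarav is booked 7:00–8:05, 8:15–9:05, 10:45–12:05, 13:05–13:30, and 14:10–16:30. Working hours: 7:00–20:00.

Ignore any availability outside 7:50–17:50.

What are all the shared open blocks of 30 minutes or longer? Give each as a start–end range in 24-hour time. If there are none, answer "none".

13:40–14:10, 16:30–17:25

Hassan free within 07:00–20:00: 07:00–07:30, 09:45–11:15, 13:35–20:00.
Aarav free within 07:00–20:00: 08:05–08:15, 09:05–10:45, 12:05–13:05, 13:30–14:10, 16:30–20:00.
Viktor ∩ Elena: 07:00–08:15, 08:25–10:05, 10:45–13:20, 13:40–14:30, 16:00–17:25.
Viktor ∩ Elena ∩ Hassan: 07:00–07:30, 09:45–10:05, 10:45–11:15, 13:40–14:30, 16:00–17:25.
Viktor ∩ Elena ∩ Hassan ∩ Aarav: 09:45–10:05, 13:40–14:10, 16:30–17:25.
Restricted to 07:50–17:50: 09:45–10:05, 13:40–14:10, 16:30–17:25.
Windows ≥ 30 min: 13:40–14:10, 16:30–17:25.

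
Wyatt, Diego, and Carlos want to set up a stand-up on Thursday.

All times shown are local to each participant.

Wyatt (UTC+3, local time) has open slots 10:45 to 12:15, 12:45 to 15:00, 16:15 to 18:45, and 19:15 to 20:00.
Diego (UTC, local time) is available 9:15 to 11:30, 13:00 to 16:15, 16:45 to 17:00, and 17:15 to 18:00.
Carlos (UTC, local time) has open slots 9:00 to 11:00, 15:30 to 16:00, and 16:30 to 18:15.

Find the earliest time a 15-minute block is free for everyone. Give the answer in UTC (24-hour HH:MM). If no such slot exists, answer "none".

Wyatt → UTC: 07:45–09:15, 09:45–12:00, 13:15–15:45, 16:15–17:00.
Diego → UTC: 09:15–11:30, 13:00–16:15, 16:45–17:00, 17:15–18:00.
Carlos → UTC: 09:00–11:00, 15:30–16:00, 16:30–18:15.
Wyatt ∩ Diego: 09:45–11:30, 13:15–15:45, 16:45–17:00.
Wyatt ∩ Diego ∩ Carlos: 09:45–11:00, 15:30–15:45, 16:45–17:00.
Windows ≥ 15 min: 09:45–11:00, 15:30–15:45, 16:45–17:00.
Earliest such window starts at 09:45.

09:45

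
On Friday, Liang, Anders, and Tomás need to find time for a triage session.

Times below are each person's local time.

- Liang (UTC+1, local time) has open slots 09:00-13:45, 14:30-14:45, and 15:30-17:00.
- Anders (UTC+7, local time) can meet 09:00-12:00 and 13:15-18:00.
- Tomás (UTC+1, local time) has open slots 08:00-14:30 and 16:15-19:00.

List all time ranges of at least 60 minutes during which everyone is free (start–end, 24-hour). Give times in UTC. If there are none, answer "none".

08:00–11:00

Liang → UTC: 08:00–12:45, 13:30–13:45, 14:30–16:00.
Anders → UTC: 02:00–05:00, 06:15–11:00.
Tomás → UTC: 07:00–13:30, 15:15–18:00.
Liang ∩ Anders: 08:00–11:00.
Liang ∩ Anders ∩ Tomás: 08:00–11:00.
Windows ≥ 60 min: 08:00–11:00.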